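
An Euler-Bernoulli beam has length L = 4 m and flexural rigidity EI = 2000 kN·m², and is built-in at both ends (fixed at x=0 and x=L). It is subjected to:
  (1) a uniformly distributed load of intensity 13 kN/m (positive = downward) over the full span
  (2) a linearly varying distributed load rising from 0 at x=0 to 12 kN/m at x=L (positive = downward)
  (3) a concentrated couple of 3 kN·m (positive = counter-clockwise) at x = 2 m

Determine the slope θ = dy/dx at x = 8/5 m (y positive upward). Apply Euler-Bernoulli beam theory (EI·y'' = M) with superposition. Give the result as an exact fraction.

θ(8/5) = -1541/625000 rad

Load 1 — uniform load w=13 kN/m over full span:
  θ_1 = -wx(L-x)(L-2x)/(12EI) = -13·(8/5)·(4-(8/5))·(4-2·(8/5))/(12·2000) = -26/15625 rad
Load 2 — triangular load w₀=12 kN/m (0→w₀ over full span):
  θ_2 = -w₀(2x(L-x)(L-2x)(x+2L)+x²(L-x)²)/(120LEI) = -12·(2·(8/5)·(4-(8/5))·(4-2·(8/5))·((8/5)+2·4)+(8/5)²·(4-(8/5))²)/(120·4·2000) = -72/78125 rad
Load 3 — applied couple M₀=3 kN·m at a=2 m (b=L-a=2):
  θ_3 = (R_Ax²/2 - M_Ax)/EI  [x≤a] with R_A=9/8, M_A=3/4 = ((9/8)·(8/5)²/2 - (3/4)·(8/5))/2000 = 3/25000 rad
Superposition: θ = Σ θ_i = -1541/625000 rad ≈ -0.002466 rad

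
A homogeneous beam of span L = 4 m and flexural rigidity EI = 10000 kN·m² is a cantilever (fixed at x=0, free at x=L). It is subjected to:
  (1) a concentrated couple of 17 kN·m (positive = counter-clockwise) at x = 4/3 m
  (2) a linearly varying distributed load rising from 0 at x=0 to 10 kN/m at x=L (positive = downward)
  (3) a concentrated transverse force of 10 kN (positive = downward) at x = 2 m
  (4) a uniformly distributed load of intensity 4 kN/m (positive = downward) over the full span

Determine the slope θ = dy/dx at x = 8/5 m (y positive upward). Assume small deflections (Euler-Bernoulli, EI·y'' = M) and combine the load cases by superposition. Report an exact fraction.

θ(8/5) = -113/12500 rad

Load 1 — applied couple M₀=17 kN·m at a=4/3 m (b=L-a=8/3):
  θ_1 = M₀a/EI  [x>a] = 17·(4/3)/10000 = 17/7500 rad
Load 2 — triangular load w₀=10 kN/m (0→w₀ over full span):
  θ_2 = (w₀Lx²/4-w₀L²x/3-w₀x⁴/(24L))/EI = (10·4·(8/5)²/4-10·4²·(8/5)/3-10·(8/5)⁴/(24·4))/10000 = -472/78125 rad
Load 3 — point force P=10 kN at a=2 m (b=L-a=2):
  θ_3 = -Px(2a-x)/(2EI)  [x≤a] = -10·(8/5)·(2·2-(8/5))/(2·10000) = -6/3125 rad
Load 4 — uniform load w=4 kN/m over full span:
  θ_4 = -wx(x²-3Lx+3L²)/(6EI) = -4·(8/5)·((8/5)²-3·4·(8/5)+3·4²)/(6·10000) = -784/234375 rad
Superposition: θ = Σ θ_i = -113/12500 rad ≈ -0.009040 rad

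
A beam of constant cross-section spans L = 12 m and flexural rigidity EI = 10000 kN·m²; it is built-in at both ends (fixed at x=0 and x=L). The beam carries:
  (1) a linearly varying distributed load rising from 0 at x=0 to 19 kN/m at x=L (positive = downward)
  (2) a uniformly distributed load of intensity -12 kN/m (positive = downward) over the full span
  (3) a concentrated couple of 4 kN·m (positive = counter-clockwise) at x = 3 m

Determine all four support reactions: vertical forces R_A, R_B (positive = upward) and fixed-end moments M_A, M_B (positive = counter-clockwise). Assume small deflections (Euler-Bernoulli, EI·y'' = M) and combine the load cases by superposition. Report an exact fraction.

R_A = -1497/40 kN, M_A = -1071/20 kN·m, R_B = 297/40 kN, M_B = 169/20 kN·m

Load 1 — triangular load w₀=19 kN/m (0→w₀ over full span):
  R_A = 3w₀L/20 = 3·19·12/20 = 171/5 kN
  M_A = w₀L²/30 = 19·12²/30 = 456/5 kN·m
  R_B = 7w₀L/20 = 7·19·12/20 = 399/5 kN
  M_B = -w₀L²/20 = -19·12²/20 = -684/5 kN·m
Load 2 — uniform load w=-12 kN/m over full span:
  R_A = wL/2 = (-12)·12/2 = -72 kN
  M_A = wL²/12 = (-12)·12²/12 = -144 kN·m
  R_B = wL/2 = (-12)·12/2 = -72 kN
  M_B = -wL²/12 = -(-12)·12²/12 = 144 kN·m
Load 3 — applied couple M₀=4 kN·m at a=3 m (b=L-a=9):
  R_A = 6M₀ab/L³ = 6·4·3·9/12³ = 3/8 kN
  M_A = M₀b(2a-b)/L² = 4·9·(2·3-9)/12² = -3/4 kN·m
  R_B = -6M₀ab/L³ = -6·4·3·9/12³ = -3/8 kN
  M_B = M₀a(2b-a)/L² = 4·3·(2·9-3)/12² = 5/4 kN·m
Superposition: R_A = -1497/40 kN, M_A = -1071/20 kN·m, R_B = 297/40 kN, M_B = 169/20 kN·m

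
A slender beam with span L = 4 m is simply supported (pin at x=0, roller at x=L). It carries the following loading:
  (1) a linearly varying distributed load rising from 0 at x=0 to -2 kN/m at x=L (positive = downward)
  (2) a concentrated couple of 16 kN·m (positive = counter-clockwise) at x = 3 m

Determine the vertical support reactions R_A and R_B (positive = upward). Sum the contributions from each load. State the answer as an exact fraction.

R_A = 8/3 kN, R_B = -20/3 kN

Load 1 — triangular load w₀=-2 kN/m (0→w₀ over full span):
  R_A = w₀L/6 = (-2)·4/6 = -4/3 kN
  R_B = w₀L/3 = (-2)·4/3 = -8/3 kN
Load 2 — applied couple M₀=16 kN·m at a=3 m (b=L-a=1):
  R_A = M₀/L = 16/4 = 4 kN
  R_B = -M₀/L = -16/4 = -4 kN
Superposition: R_A = 8/3 kN, R_B = -20/3 kN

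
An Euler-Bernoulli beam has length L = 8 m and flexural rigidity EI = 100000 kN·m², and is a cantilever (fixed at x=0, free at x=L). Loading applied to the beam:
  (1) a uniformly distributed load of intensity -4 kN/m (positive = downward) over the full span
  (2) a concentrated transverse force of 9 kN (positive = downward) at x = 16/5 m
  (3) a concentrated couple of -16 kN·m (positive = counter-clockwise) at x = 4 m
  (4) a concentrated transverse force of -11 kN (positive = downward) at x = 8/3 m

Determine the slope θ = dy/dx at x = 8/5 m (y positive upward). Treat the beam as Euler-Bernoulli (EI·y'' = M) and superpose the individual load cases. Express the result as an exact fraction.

θ(8/5) = 544/390625 rad

Load 1 — uniform load w=-4 kN/m over full span:
  θ_1 = -wx(x²-3Lx+3L²)/(6EI) = -(-4)·(8/5)·((8/5)²-3·8·(8/5)+3·8²)/(6·100000) = 1952/1171875 rad
Load 2 — point force P=9 kN at a=16/5 m (b=L-a=24/5):
  θ_2 = -Px(2a-x)/(2EI)  [x≤a] = -9·(8/5)·(2·(16/5)-(8/5))/(2·100000) = -27/78125 rad
Load 3 — applied couple M₀=-16 kN·m at a=4 m (b=L-a=4):
  θ_3 = M₀x/EI  [x≤a] = (-16)·(8/5)/100000 = -4/15625 rad
Load 4 — point force P=-11 kN at a=8/3 m (b=L-a=16/3):
  θ_4 = -Px(2a-x)/(2EI)  [x≤a] = -(-11)·(8/5)·(2·(8/3)-(8/5))/(2·100000) = 77/234375 rad
Superposition: θ = Σ θ_i = 544/390625 rad ≈ 0.001393 rad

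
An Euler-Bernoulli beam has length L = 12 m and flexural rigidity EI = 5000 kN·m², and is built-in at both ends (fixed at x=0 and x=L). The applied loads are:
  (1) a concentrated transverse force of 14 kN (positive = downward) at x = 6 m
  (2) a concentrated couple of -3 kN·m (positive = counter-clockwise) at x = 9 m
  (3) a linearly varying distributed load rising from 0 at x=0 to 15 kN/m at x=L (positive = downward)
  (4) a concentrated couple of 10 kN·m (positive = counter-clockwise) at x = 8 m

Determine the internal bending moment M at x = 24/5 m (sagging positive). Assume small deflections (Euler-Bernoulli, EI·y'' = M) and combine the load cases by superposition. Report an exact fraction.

Load 1 — point force P=14 kN at a=6 m (b=L-a=6):
  M_1 = Pb²(3a+b)x/L³ - Pab²/L²  [x≤a] = 14·6²·(3·6+6)·(24/5)/12³ - 14·6·6²/12² = 63/5 kN·m
Load 2 — applied couple M₀=-3 kN·m at a=9 m (b=L-a=3):
  M_2 = R_Ax - M_A  [x≤a] with R_A=-9/32, M_A=-15/16 = (-9/32)·(24/5) - (-15/16) = -33/80 kN·m
Load 3 — triangular load w₀=15 kN/m (0→w₀ over full span):
  M_3 = 3w₀Lx/20 - w₀L²/30 - w₀x³/(6L) = 3·15·12·(24/5)/20 - 15·12²/30 - 15·(24/5)³/(6·12) = 864/25 kN·m
Load 4 — applied couple M₀=10 kN·m at a=8 m (b=L-a=4):
  M_4 = R_Ax - M_A  [x≤a] with R_A=10/9, M_A=10/3 = (10/9)·(24/5) - (10/3) = 2 kN·m
Superposition: M = Σ M_i = 19499/400 kN·m ≈ 48.747500 kN·m

M(24/5) = 19499/400 kN·m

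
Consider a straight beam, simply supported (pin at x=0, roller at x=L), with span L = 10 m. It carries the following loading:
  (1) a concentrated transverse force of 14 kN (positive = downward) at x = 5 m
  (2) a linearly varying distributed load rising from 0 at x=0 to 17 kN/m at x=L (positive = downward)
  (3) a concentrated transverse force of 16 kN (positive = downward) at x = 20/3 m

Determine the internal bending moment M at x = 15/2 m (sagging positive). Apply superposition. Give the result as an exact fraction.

M(15/2) = 13165/96 kN·m

Load 1 — point force P=14 kN at a=5 m (b=L-a=5):
  M_1 = Pa(L-x)/L  [x>a] = 14·5·(10-(15/2))/10 = 35/2 kN·m
Load 2 — triangular load w₀=17 kN/m (0→w₀ over full span):
  M_2 = w₀Lx/6 - w₀x³/(6L) = 17·10·(15/2)/6 - 17·(15/2)³/(6·10) = 2975/32 kN·m
Load 3 — point force P=16 kN at a=20/3 m (b=L-a=10/3):
  M_3 = Pa(L-x)/L  [x>a] = 16·(20/3)·(10-(15/2))/10 = 80/3 kN·m
Superposition: M = Σ M_i = 13165/96 kN·m ≈ 137.135417 kN·m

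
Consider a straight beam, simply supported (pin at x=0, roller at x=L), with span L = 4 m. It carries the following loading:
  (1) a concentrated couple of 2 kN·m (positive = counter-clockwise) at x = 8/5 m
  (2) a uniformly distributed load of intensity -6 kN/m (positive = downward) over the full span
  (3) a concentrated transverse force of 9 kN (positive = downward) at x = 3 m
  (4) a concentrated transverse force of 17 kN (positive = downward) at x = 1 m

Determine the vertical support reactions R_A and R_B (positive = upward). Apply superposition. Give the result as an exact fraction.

R_A = 7/2 kN, R_B = -3/2 kN

Load 1 — applied couple M₀=2 kN·m at a=8/5 m (b=L-a=12/5):
  R_A = M₀/L = 2/4 = 1/2 kN
  R_B = -M₀/L = -2/4 = -1/2 kN
Load 2 — uniform load w=-6 kN/m over full span:
  R_A = wL/2 = (-6)·4/2 = -12 kN
  R_B = wL/2 = (-6)·4/2 = -12 kN
Load 3 — point force P=9 kN at a=3 m (b=L-a=1):
  R_A = Pb/L = 9·1/4 = 9/4 kN
  R_B = Pa/L = 9·3/4 = 27/4 kN
Load 4 — point force P=17 kN at a=1 m (b=L-a=3):
  R_A = Pb/L = 17·3/4 = 51/4 kN
  R_B = Pa/L = 17·1/4 = 17/4 kN
Superposition: R_A = 7/2 kN, R_B = -3/2 kN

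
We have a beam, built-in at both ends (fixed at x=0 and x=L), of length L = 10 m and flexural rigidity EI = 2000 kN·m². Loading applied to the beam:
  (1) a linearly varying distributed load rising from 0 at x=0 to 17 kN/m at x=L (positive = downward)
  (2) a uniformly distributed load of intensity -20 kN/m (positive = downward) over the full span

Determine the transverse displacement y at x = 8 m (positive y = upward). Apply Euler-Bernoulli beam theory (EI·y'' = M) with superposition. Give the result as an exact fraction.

y(8) = 524/9375 m

Load 1 — triangular load w₀=17 kN/m (0→w₀ over full span):
  y_1 = -w₀x²(L-x)²(x+2L)/(120LEI) = -17·8²·(10-8)²·(8+2·10)/(120·10·2000) = -476/9375 m
Load 2 — uniform load w=-20 kN/m over full span:
  y_2 = -wx²(L-x)²/(24EI) = -(-20)·8²·(10-8)²/(24·2000) = 8/75 m
Superposition: y = Σ y_i = 524/9375 m ≈ 0.055893 m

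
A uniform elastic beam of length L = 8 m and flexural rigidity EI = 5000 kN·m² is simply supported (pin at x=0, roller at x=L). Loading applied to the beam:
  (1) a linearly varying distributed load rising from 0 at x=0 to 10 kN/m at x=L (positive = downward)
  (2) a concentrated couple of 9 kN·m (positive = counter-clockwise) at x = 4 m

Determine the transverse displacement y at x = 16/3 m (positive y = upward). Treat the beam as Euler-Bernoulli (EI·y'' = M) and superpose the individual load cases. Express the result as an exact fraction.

Load 1 — triangular load w₀=10 kN/m (0→w₀ over full span):
  y_1 = -w₀x(7L⁴-10L²x²+3x⁴)/(360LEI) = -10·(16/3)·(7·8⁴-10·8²·(16/3)²+3·(16/3)⁴)/(360·8·5000) = -4352/91125 m
Load 2 — applied couple M₀=9 kN·m at a=4 m (b=L-a=4):
  y_2 = (M₀x³/(6L)-M₀(x-a)²/2+C₁x)/EI  [x>a] with C₁=M₀(3b²-L²)/(6L)=-3 = (9·(16/3)³/(6·8)-9·((16/3)-4)²/2+(-3)·(16/3))/5000 = 1/1125 m
Superposition: y = Σ y_i = -4271/91125 m ≈ -0.046870 m

y(16/3) = -4271/91125 m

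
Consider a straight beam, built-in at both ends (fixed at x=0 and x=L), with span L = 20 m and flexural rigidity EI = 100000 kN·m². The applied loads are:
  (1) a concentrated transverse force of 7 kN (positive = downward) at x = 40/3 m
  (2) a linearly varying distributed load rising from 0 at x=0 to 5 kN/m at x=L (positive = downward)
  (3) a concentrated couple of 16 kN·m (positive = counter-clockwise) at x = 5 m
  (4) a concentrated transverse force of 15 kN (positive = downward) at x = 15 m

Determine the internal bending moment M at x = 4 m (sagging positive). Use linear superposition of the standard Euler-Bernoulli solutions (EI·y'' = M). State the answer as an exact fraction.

Load 1 — point force P=7 kN at a=40/3 m (b=L-a=20/3):
  M_1 = Pb²(3a+b)x/L³ - Pab²/L²  [x≤a] = 7·(20/3)²·(3·(40/3)+(20/3))·4/20³ - 7·(40/3)·(20/3)²/20² = -28/9 kN·m
Load 2 — triangular load w₀=5 kN/m (0→w₀ over full span):
  M_2 = 3w₀Lx/20 - w₀L²/30 - w₀x³/(6L) = 3·5·20·4/20 - 5·20²/30 - 5·4³/(6·20) = -28/3 kN·m
Load 3 — applied couple M₀=16 kN·m at a=5 m (b=L-a=15):
  M_3 = R_Ax - M_A  [x≤a] with R_A=9/10, M_A=-3 = (9/10)·4 - (-3) = 33/5 kN·m
Load 4 — point force P=15 kN at a=15 m (b=L-a=5):
  M_4 = Pb²(3a+b)x/L³ - Pab²/L²  [x≤a] = 15·5²·(3·15+5)·4/20³ - 15·15·5²/20² = -75/16 kN·m
Superposition: M = Σ M_i = -7583/720 kN·m ≈ -10.531944 kN·m

M(4) = -7583/720 kN·m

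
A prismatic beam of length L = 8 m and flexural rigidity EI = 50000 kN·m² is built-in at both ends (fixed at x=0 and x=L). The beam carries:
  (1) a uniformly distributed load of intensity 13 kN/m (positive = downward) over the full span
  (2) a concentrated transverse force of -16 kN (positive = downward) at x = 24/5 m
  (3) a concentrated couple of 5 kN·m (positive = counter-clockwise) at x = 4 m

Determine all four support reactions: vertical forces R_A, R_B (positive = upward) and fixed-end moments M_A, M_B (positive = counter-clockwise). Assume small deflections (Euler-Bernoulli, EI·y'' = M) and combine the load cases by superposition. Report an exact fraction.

R_A = 94611/2000 kN, M_A = 87443/1500 kN·m, R_B = 81389/2000 kN, M_B = -74477/1500 kN·m

Load 1 — uniform load w=13 kN/m over full span:
  R_A = wL/2 = 13·8/2 = 52 kN
  M_A = wL²/12 = 13·8²/12 = 208/3 kN·m
  R_B = wL/2 = 13·8/2 = 52 kN
  M_B = -wL²/12 = -13·8²/12 = -208/3 kN·m
Load 2 — point force P=-16 kN at a=24/5 m (b=L-a=16/5):
  R_A = Pb²(3a+b)/L³ = (-16)·(16/5)²·(3·(24/5)+(16/5))/8³ = -704/125 kN
  M_A = Pab²/L² = (-16)·(24/5)·(16/5)²/8² = -1536/125 kN·m
  R_B = Pa²(a+3b)/L³ = (-16)·(24/5)²·((24/5)+3·(16/5))/8³ = -1296/125 kN
  M_B = -Pa²b/L² = -(-16)·(24/5)²·(16/5)/8² = 2304/125 kN·m
Load 3 — applied couple M₀=5 kN·m at a=4 m (b=L-a=4):
  R_A = 6M₀ab/L³ = 6·5·4·4/8³ = 15/16 kN
  M_A = M₀b(2a-b)/L² = 5·4·(2·4-4)/8² = 5/4 kN·m
  R_B = -6M₀ab/L³ = -6·5·4·4/8³ = -15/16 kN
  M_B = M₀a(2b-a)/L² = 5·4·(2·4-4)/8² = 5/4 kN·m
Superposition: R_A = 94611/2000 kN, M_A = 87443/1500 kN·m, R_B = 81389/2000 kN, M_B = -74477/1500 kN·m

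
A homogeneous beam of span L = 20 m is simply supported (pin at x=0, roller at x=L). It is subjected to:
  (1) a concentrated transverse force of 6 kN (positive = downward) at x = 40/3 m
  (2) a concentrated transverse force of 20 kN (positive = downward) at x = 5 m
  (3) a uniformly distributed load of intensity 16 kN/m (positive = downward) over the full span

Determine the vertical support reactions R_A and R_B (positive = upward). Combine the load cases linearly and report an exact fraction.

Load 1 — point force P=6 kN at a=40/3 m (b=L-a=20/3):
  R_A = Pb/L = 6·(20/3)/20 = 2 kN
  R_B = Pa/L = 6·(40/3)/20 = 4 kN
Load 2 — point force P=20 kN at a=5 m (b=L-a=15):
  R_A = Pb/L = 20·15/20 = 15 kN
  R_B = Pa/L = 20·5/20 = 5 kN
Load 3 — uniform load w=16 kN/m over full span:
  R_A = wL/2 = 16·20/2 = 160 kN
  R_B = wL/2 = 16·20/2 = 160 kN
Superposition: R_A = 177 kN, R_B = 169 kN

R_A = 177 kN, R_B = 169 kN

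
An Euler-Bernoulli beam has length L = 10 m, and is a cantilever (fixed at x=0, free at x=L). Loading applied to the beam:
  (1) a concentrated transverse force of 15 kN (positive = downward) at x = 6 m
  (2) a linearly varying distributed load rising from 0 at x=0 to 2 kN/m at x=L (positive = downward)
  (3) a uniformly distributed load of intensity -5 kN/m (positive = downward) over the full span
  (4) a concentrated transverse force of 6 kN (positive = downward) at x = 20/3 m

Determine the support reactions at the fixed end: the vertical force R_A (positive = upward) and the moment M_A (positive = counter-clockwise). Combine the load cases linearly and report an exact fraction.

R_A = -19 kN, M_A = -160/3 kN·m

Load 1 — point force P=15 kN at a=6 m (b=L-a=4):
  R_A = P = 15 kN
  M_A = Pa = 15·6 = 90 kN·m
Load 2 — triangular load w₀=2 kN/m (0→w₀ over full span):
  R_A = w₀L/2 = 2·10/2 = 10 kN
  M_A = w₀L²/3 = 2·10²/3 = 200/3 kN·m
Load 3 — uniform load w=-5 kN/m over full span:
  R_A = wL = (-5)·10 = -50 kN
  M_A = wL²/2 = (-5)·10²/2 = -250 kN·m
Load 4 — point force P=6 kN at a=20/3 m (b=L-a=10/3):
  R_A = P = 6 kN
  M_A = Pa = 6·(20/3) = 40 kN·m
Superposition: R_A = -19 kN, M_A = -160/3 kN·m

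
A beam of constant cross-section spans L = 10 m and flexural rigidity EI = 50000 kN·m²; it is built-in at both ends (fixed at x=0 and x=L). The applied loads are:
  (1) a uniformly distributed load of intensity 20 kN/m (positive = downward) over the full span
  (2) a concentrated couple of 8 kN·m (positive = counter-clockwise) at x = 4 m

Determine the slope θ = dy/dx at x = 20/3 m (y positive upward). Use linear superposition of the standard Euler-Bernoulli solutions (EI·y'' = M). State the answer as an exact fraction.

θ(20/3) = 3071/1265625 rad

Load 1 — uniform load w=20 kN/m over full span:
  θ_1 = -wx(L-x)(L-2x)/(12EI) = -20·(20/3)·(10-(20/3))·(10-2·(20/3))/(12·50000) = 1/405 rad
Load 2 — applied couple M₀=8 kN·m at a=4 m (b=L-a=6):
  θ_2 = (R_Ax²/2 - M_Ax - M₀(x-a))/EI  [x>a] with R_A=144/125, M_A=24/25 = ((144/125)·(20/3)²/2 - (24/25)·(20/3) - 8·((20/3)-4))/50000 = -2/46875 rad
Superposition: θ = Σ θ_i = 3071/1265625 rad ≈ 0.002426 rad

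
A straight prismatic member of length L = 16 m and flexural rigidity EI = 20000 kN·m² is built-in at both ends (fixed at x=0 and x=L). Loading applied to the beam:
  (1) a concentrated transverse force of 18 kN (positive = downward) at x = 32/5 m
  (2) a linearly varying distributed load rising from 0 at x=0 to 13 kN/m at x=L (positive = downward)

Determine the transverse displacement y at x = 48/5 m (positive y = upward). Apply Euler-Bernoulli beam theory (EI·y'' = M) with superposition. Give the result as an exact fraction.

Load 1 — point force P=18 kN at a=32/5 m (b=L-a=48/5):
  y_1 = -Pa²(L-x)²(3bL-(3b+a)(L-x))/(6L³EI)  [x>a] = -18·(32/5)²·(16-(48/5))²·(3·(48/5)·16-(3·(48/5)+(32/5))·(16-(48/5)))/(6·16³·20000) = -141312/9765625 m
Load 2 — triangular load w₀=13 kN/m (0→w₀ over full span):
  y_2 = -w₀x²(L-x)²(x+2L)/(120LEI) = -13·(48/5)²·(16-(48/5))²·((48/5)+2·16)/(120·16·20000) = -519168/9765625 m
Superposition: y = Σ y_i = -132096/1953125 m ≈ -0.067633 m

y(48/5) = -132096/1953125 m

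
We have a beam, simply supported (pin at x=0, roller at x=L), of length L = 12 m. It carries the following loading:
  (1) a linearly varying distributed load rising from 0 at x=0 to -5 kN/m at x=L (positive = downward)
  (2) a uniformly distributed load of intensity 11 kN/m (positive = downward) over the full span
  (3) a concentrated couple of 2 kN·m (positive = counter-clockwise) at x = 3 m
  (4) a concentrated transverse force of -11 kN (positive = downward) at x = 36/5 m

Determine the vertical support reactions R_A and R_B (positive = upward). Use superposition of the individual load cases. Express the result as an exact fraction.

Load 1 — triangular load w₀=-5 kN/m (0→w₀ over full span):
  R_A = w₀L/6 = (-5)·12/6 = -10 kN
  R_B = w₀L/3 = (-5)·12/3 = -20 kN
Load 2 — uniform load w=11 kN/m over full span:
  R_A = wL/2 = 11·12/2 = 66 kN
  R_B = wL/2 = 11·12/2 = 66 kN
Load 3 — applied couple M₀=2 kN·m at a=3 m (b=L-a=9):
  R_A = M₀/L = 2/12 = 1/6 kN
  R_B = -M₀/L = -2/12 = -1/6 kN
Load 4 — point force P=-11 kN at a=36/5 m (b=L-a=24/5):
  R_A = Pb/L = (-11)·(24/5)/12 = -22/5 kN
  R_B = Pa/L = (-11)·(36/5)/12 = -33/5 kN
Superposition: R_A = 1553/30 kN, R_B = 1177/30 kN

R_A = 1553/30 kN, R_B = 1177/30 kN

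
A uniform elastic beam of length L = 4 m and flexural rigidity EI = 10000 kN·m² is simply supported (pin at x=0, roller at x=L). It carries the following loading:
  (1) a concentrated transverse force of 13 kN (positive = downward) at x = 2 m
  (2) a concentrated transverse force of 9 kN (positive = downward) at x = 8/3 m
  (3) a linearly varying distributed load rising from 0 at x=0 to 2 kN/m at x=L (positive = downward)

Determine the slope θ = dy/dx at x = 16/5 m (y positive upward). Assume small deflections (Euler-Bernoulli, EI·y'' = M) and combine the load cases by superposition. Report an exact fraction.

θ(16/5) = 37579/18750000 rad

Load 1 — point force P=13 kN at a=2 m (b=L-a=2):
  θ_1 = -Pa(2L²-6Lx+3x²+a²)/(6LEI)  [x>a] = -13·2·(2·4²-6·4·(16/5)+3·(16/5)²+2²)/(6·4·10000) = 273/250000 rad
Load 2 — point force P=9 kN at a=8/3 m (b=L-a=4/3):
  θ_2 = -Pa(2L²-6Lx+3x²+a²)/(6LEI)  [x>a] = -9·(8/3)·(2·4²-6·4·(16/5)+3·(16/5)²+(8/3)²)/(6·4·10000) = 98/140625 rad
Load 3 — triangular load w₀=2 kN/m (0→w₀ over full span):
  θ_3 = -w₀(7L⁴-30L²x²+15x⁴)/(360LEI) = -2·(7·4⁴-30·4²·(16/5)²+15·(16/5)⁴)/(360·4·10000) = 757/3515625 rad
Superposition: θ = Σ θ_i = 37579/18750000 rad ≈ 0.002004 rad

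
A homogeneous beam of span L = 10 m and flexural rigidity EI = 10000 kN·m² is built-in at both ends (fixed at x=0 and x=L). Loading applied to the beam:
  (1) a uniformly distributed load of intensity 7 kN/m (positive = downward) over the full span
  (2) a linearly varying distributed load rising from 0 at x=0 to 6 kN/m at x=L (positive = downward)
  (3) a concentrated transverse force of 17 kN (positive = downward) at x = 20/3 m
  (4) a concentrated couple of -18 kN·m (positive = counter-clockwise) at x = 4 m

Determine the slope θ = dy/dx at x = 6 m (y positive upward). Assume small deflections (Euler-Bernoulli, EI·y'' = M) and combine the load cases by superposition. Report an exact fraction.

Load 1 — uniform load w=7 kN/m over full span:
  θ_1 = -wx(L-x)(L-2x)/(12EI) = -7·6·(10-6)·(10-2·6)/(12·10000) = 7/2500 rad
Load 2 — triangular load w₀=6 kN/m (0→w₀ over full span):
  θ_2 = -w₀(2x(L-x)(L-2x)(x+2L)+x²(L-x)²)/(120LEI) = -6·(2·6·(10-6)·(10-2·6)·(6+2·10)+6²·(10-6)²)/(120·10·10000) = 3/3125 rad
Load 3 — point force P=17 kN at a=20/3 m (b=L-a=10/3):
  θ_3 = -Pb²x(2aL-(3a+b)x)/(2L³EI)  [x≤a] = -17·(10/3)²·6·(2·(20/3)·10-(3·(20/3)+(10/3))·6)/(2·10³·10000) = 17/45000 rad
Load 4 — applied couple M₀=-18 kN·m at a=4 m (b=L-a=6):
  θ_4 = (R_Ax²/2 - M_Ax - M₀(x-a))/EI  [x>a] with R_A=-324/125, M_A=-54/25 = ((-324/125)·6²/2 - (-54/25)·6 - (-18)·(6-4))/10000 = 18/78125 rad
Superposition: θ = Σ θ_i = 24571/5625000 rad ≈ 0.004368 rad

θ(6) = 24571/5625000 rad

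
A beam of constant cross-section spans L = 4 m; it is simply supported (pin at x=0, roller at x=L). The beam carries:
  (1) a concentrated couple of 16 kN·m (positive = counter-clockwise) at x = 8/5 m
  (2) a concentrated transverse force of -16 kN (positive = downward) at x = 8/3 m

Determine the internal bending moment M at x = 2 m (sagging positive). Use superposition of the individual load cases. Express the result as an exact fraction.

Load 1 — applied couple M₀=16 kN·m at a=8/5 m (b=L-a=12/5):
  M_1 = M₀x/L - M₀  [x>a] = 16·2/4 - 16 = -8 kN·m
Load 2 — point force P=-16 kN at a=8/3 m (b=L-a=4/3):
  M_2 = Pbx/L  [x≤a] = (-16)·(4/3)·2/4 = -32/3 kN·m
Superposition: M = Σ M_i = -56/3 kN·m ≈ -18.666667 kN·m

M(2) = -56/3 kN·m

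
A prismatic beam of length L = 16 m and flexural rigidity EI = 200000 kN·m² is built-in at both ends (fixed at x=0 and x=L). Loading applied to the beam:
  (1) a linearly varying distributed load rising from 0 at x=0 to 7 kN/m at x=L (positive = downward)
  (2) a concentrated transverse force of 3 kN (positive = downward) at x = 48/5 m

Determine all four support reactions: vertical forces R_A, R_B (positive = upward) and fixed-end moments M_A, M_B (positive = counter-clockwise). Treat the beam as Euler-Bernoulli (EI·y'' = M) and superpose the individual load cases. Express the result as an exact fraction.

Load 1 — triangular load w₀=7 kN/m (0→w₀ over full span):
  R_A = 3w₀L/20 = 3·7·16/20 = 84/5 kN
  M_A = w₀L²/30 = 7·16²/30 = 896/15 kN·m
  R_B = 7w₀L/20 = 7·7·16/20 = 196/5 kN
  M_B = -w₀L²/20 = -7·16²/20 = -448/5 kN·m
Load 2 — point force P=3 kN at a=48/5 m (b=L-a=32/5):
  R_A = Pb²(3a+b)/L³ = 3·(32/5)²·(3·(48/5)+(32/5))/16³ = 132/125 kN
  M_A = Pab²/L² = 3·(48/5)·(32/5)²/16² = 576/125 kN·m
  R_B = Pa²(a+3b)/L³ = 3·(48/5)²·((48/5)+3·(32/5))/16³ = 243/125 kN
  M_B = -Pa²b/L² = -3·(48/5)²·(32/5)/16² = -864/125 kN·m
Superposition: R_A = 2232/125 kN, M_A = 24128/375 kN·m, R_B = 5143/125 kN, M_B = -12064/125 kN·m

R_A = 2232/125 kN, M_A = 24128/375 kN·m, R_B = 5143/125 kN, M_B = -12064/125 kN·m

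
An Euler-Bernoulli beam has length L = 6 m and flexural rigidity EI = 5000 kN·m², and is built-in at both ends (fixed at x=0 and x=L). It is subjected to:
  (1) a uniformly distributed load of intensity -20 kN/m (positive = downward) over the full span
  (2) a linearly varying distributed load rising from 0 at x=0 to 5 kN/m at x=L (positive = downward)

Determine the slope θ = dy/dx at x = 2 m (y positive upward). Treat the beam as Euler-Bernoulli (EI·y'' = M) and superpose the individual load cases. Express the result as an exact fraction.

Load 1 — uniform load w=-20 kN/m over full span:
  θ_1 = -wx(L-x)(L-2x)/(12EI) = -(-20)·2·(6-2)·(6-2·2)/(12·5000) = 2/375 rad
Load 2 — triangular load w₀=5 kN/m (0→w₀ over full span):
  θ_2 = -w₀(2x(L-x)(L-2x)(x+2L)+x²(L-x)²)/(120LEI) = -5·(2·2·(6-2)·(6-2·2)·(2+2·6)+2²·(6-2)²)/(120·6·5000) = -4/5625 rad
Superposition: θ = Σ θ_i = 26/5625 rad ≈ 0.004622 rad

θ(2) = 26/5625 rad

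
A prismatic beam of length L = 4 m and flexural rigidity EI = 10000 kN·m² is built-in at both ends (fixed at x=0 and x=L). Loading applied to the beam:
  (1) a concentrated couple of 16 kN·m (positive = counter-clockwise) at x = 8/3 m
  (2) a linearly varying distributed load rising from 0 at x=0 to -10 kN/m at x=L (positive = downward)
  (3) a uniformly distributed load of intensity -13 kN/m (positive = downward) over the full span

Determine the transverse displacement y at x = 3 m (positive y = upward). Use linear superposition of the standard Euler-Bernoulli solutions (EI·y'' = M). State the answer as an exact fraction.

y(3) = 871/1440000 m

Load 1 — applied couple M₀=16 kN·m at a=8/3 m (b=L-a=4/3):
  y_1 = (R_Ax³/6 - M_Ax²/2 - M₀(x-a)²/2)/EI  [x>a] with R_A=16/3, M_A=16/3 = ((16/3)·3³/6 - (16/3)·3²/2 - 16·(3-(8/3))²/2)/10000 = -1/11250 m
Load 2 — triangular load w₀=-10 kN/m (0→w₀ over full span):
  y_2 = -w₀x²(L-x)²(x+2L)/(120LEI) = -(-10)·3²·(4-3)²·(3+2·4)/(120·4·10000) = 33/160000 m
Load 3 — uniform load w=-13 kN/m over full span:
  y_3 = -wx²(L-x)²/(24EI) = -(-13)·3²·(4-3)²/(24·10000) = 39/80000 m
Superposition: y = Σ y_i = 871/1440000 m ≈ 0.000605 m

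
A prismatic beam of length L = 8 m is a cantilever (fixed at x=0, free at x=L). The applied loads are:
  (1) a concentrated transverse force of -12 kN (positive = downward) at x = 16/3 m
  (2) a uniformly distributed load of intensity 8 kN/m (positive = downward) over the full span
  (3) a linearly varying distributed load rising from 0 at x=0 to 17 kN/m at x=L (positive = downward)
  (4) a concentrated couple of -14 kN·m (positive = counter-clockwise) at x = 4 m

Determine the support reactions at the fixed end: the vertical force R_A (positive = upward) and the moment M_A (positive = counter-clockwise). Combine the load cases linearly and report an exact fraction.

R_A = 120 kN, M_A = 1706/3 kN·m

Load 1 — point force P=-12 kN at a=16/3 m (b=L-a=8/3):
  R_A = P = (-12) = -12 kN
  M_A = Pa = (-12)·(16/3) = -64 kN·m
Load 2 — uniform load w=8 kN/m over full span:
  R_A = wL = 8·8 = 64 kN
  M_A = wL²/2 = 8·8²/2 = 256 kN·m
Load 3 — triangular load w₀=17 kN/m (0→w₀ over full span):
  R_A = w₀L/2 = 17·8/2 = 68 kN
  M_A = w₀L²/3 = 17·8²/3 = 1088/3 kN·m
Load 4 — applied couple M₀=-14 kN·m at a=4 m (b=L-a=4):
  R_A = 0 kN
  M_A = -M₀ = -(-14) = 14 kN·m
Superposition: R_A = 120 kN, M_A = 1706/3 kN·m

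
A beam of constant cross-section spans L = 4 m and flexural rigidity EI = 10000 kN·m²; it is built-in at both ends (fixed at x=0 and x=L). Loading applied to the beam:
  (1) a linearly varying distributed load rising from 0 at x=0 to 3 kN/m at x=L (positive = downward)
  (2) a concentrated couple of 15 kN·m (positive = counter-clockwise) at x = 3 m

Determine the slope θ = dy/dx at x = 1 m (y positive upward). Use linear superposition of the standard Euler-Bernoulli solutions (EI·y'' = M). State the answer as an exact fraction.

θ(1) = -1059/3200000 rad

Load 1 — triangular load w₀=3 kN/m (0→w₀ over full span):
  θ_1 = -w₀(2x(L-x)(L-2x)(x+2L)+x²(L-x)²)/(120LEI) = -3·(2·1·(4-1)·(4-2·1)·(1+2·4)+1²·(4-1)²)/(120·4·10000) = -117/1600000 rad
Load 2 — applied couple M₀=15 kN·m at a=3 m (b=L-a=1):
  θ_2 = (R_Ax²/2 - M_Ax)/EI  [x≤a] with R_A=135/32, M_A=75/16 = ((135/32)·1²/2 - (75/16)·1)/10000 = -33/128000 rad
Superposition: θ = Σ θ_i = -1059/3200000 rad ≈ -0.000331 rad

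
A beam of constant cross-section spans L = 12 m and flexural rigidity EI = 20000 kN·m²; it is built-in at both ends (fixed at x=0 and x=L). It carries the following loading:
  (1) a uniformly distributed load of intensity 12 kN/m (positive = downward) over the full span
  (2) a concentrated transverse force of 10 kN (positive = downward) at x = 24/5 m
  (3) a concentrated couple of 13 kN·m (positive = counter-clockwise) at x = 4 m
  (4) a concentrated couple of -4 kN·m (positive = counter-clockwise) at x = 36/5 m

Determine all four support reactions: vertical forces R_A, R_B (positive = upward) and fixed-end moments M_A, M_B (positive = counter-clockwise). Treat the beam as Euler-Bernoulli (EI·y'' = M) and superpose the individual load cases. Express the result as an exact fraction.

Load 1 — uniform load w=12 kN/m over full span:
  R_A = wL/2 = 12·12/2 = 72 kN
  M_A = wL²/12 = 12·12²/12 = 144 kN·m
  R_B = wL/2 = 12·12/2 = 72 kN
  M_B = -wL²/12 = -12·12²/12 = -144 kN·m
Load 2 — point force P=10 kN at a=24/5 m (b=L-a=36/5):
  R_A = Pb²(3a+b)/L³ = 10·(36/5)²·(3·(24/5)+(36/5))/12³ = 162/25 kN
  M_A = Pab²/L² = 10·(24/5)·(36/5)²/12² = 432/25 kN·m
  R_B = Pa²(a+3b)/L³ = 10·(24/5)²·((24/5)+3·(36/5))/12³ = 88/25 kN
  M_B = -Pa²b/L² = -10·(24/5)²·(36/5)/12² = -288/25 kN·m
Load 3 — applied couple M₀=13 kN·m at a=4 m (b=L-a=8):
  R_A = 6M₀ab/L³ = 6·13·4·8/12³ = 13/9 kN
  M_A = M₀b(2a-b)/L² = 13·8·(2·4-8)/12² = 0 kN·m
  R_B = -6M₀ab/L³ = -6·13·4·8/12³ = -13/9 kN
  M_B = M₀a(2b-a)/L² = 13·4·(2·8-4)/12² = 13/3 kN·m
Load 4 — applied couple M₀=-4 kN·m at a=36/5 m (b=L-a=24/5):
  R_A = 6M₀ab/L³ = 6·(-4)·(36/5)·(24/5)/12³ = -12/25 kN
  M_A = M₀b(2a-b)/L² = (-4)·(24/5)·(2·(36/5)-(24/5))/12² = -32/25 kN·m
  R_B = -6M₀ab/L³ = -6·(-4)·(36/5)·(24/5)/12³ = 12/25 kN
  M_B = M₀a(2b-a)/L² = (-4)·(36/5)·(2·(24/5)-(36/5))/12² = -12/25 kN·m
Superposition: R_A = 715/9 kN, M_A = 160 kN·m, R_B = 671/9 kN, M_B = -455/3 kN·m

R_A = 715/9 kN, M_A = 160 kN·m, R_B = 671/9 kN, M_B = -455/3 kN·m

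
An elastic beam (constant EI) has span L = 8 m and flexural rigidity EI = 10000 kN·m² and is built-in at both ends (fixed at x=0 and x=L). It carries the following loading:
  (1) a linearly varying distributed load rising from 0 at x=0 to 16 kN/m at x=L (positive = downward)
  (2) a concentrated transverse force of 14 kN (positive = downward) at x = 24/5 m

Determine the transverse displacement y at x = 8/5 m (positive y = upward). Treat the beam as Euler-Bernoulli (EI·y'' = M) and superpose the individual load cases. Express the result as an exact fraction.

Load 1 — triangular load w₀=16 kN/m (0→w₀ over full span):
  y_1 = -w₀x²(L-x)²(x+2L)/(120LEI) = -16·(8/5)²·(8-(8/5))²·((8/5)+2·8)/(120·8·10000) = -90112/29296875 m
Load 2 — point force P=14 kN at a=24/5 m (b=L-a=16/5):
  y_2 = -Pb²x²(3aL-(3a+b)x)/(6L³EI)  [x≤a] = -14·(16/5)²·(8/5)²·(3·(24/5)·8-(3·(24/5)+(16/5))·(8/5))/(6·8³·10000) = -30464/29296875 m
Superposition: y = Σ y_i = -40192/9765625 m ≈ -0.004116 m

y(8/5) = -40192/9765625 m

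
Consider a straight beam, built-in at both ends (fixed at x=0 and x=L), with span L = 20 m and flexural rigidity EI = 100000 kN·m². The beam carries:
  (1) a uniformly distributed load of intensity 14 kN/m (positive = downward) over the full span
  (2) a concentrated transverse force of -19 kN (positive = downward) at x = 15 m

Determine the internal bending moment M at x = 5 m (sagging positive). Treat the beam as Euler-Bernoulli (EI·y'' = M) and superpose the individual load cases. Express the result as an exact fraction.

Load 1 — uniform load w=14 kN/m over full span:
  M_1 = wLx/2 - wL²/12 - wx²/2 = 14·20·5/2 - 14·20²/12 - 14·5²/2 = 175/3 kN·m
Load 2 — point force P=-19 kN at a=15 m (b=L-a=5):
  M_2 = Pb²(3a+b)x/L³ - Pab²/L²  [x≤a] = (-19)·5²·(3·15+5)·5/20³ - (-19)·15·5²/20² = 95/32 kN·m
Superposition: M = Σ M_i = 5885/96 kN·m ≈ 61.302083 kN·m

M(5) = 5885/96 kN·m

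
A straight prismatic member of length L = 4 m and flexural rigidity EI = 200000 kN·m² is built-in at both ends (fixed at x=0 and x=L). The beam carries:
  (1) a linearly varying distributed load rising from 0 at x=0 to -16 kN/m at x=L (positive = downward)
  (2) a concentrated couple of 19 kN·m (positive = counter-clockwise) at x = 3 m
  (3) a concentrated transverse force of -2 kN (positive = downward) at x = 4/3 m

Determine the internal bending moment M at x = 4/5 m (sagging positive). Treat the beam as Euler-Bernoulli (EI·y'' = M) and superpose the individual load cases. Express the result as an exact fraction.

Load 1 — triangular load w₀=-16 kN/m (0→w₀ over full span):
  M_1 = 3w₀Lx/20 - w₀L²/30 - w₀x³/(6L) = 3·(-16)·4·(4/5)/20 - (-16)·4²/30 - (-16)·(4/5)³/(6·4) = 448/375 kN·m
Load 2 — applied couple M₀=19 kN·m at a=3 m (b=L-a=1):
  M_2 = R_Ax - M_A  [x≤a] with R_A=171/32, M_A=95/16 = (171/32)·(4/5) - (95/16) = -133/80 kN·m
Load 3 — point force P=-2 kN at a=4/3 m (b=L-a=8/3):
  M_3 = Pb²(3a+b)x/L³ - Pab²/L²  [x≤a] = (-2)·(8/3)²·(3·(4/3)+(8/3))·(4/5)/4³ - (-2)·(4/3)·(8/3)²/4² = 0 kN·m
Superposition: M = Σ M_i = -2807/6000 kN·m ≈ -0.467833 kN·m

M(4/5) = -2807/6000 kN·m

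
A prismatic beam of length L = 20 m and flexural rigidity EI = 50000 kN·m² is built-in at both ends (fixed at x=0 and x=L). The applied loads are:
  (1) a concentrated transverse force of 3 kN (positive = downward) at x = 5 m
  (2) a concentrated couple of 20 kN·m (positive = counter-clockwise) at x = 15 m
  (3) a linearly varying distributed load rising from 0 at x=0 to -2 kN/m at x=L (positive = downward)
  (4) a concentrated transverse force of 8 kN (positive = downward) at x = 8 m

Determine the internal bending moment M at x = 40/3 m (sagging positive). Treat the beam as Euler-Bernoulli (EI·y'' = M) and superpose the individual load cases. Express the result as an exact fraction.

M(40/3) = -43783/32400 kN·m

Load 1 — point force P=3 kN at a=5 m (b=L-a=15):
  M_1 = Pa²(a+3b)(L-x)/L³ - Pa²b/L²  [x>a] = 3·5²·(5+3·15)·(20-(40/3))/20³ - 3·5²·15/20² = 5/16 kN·m
Load 2 — applied couple M₀=20 kN·m at a=15 m (b=L-a=5):
  M_2 = R_Ax - M_A  [x≤a] with R_A=9/8, M_A=25/4 = (9/8)·(40/3) - (25/4) = 35/4 kN·m
Load 3 — triangular load w₀=-2 kN/m (0→w₀ over full span):
  M_3 = 3w₀Lx/20 - w₀L²/30 - w₀x³/(6L) = 3·(-2)·20·(40/3)/20 - (-2)·20²/30 - (-2)·(40/3)³/(6·20) = -1120/81 kN·m
Load 4 — point force P=8 kN at a=8 m (b=L-a=12):
  M_4 = Pa²(a+3b)(L-x)/L³ - Pa²b/L²  [x>a] = 8·8²·(8+3·12)·(20-(40/3))/20³ - 8·8²·12/20² = 256/75 kN·m
Superposition: M = Σ M_i = -43783/32400 kN·m ≈ -1.351327 kN·m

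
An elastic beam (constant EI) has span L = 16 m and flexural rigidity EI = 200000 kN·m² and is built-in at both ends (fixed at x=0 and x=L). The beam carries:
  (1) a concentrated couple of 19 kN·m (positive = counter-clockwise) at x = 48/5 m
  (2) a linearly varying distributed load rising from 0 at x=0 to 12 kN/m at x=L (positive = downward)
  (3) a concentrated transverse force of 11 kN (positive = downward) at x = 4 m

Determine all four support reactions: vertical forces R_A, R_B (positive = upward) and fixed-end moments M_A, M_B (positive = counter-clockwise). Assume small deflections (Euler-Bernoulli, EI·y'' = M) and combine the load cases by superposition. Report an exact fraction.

R_A = 31833/800 kN, M_A = 13323/100 kN·m, R_B = 53767/800 kN, M_B = -15957/100 kN·m

Load 1 — applied couple M₀=19 kN·m at a=48/5 m (b=L-a=32/5):
  R_A = 6M₀ab/L³ = 6·19·(48/5)·(32/5)/16³ = 171/100 kN
  M_A = M₀b(2a-b)/L² = 19·(32/5)·(2·(48/5)-(32/5))/16² = 152/25 kN·m
  R_B = -6M₀ab/L³ = -6·19·(48/5)·(32/5)/16³ = -171/100 kN
  M_B = M₀a(2b-a)/L² = 19·(48/5)·(2·(32/5)-(48/5))/16² = 57/25 kN·m
Load 2 — triangular load w₀=12 kN/m (0→w₀ over full span):
  R_A = 3w₀L/20 = 3·12·16/20 = 144/5 kN
  M_A = w₀L²/30 = 12·16²/30 = 512/5 kN·m
  R_B = 7w₀L/20 = 7·12·16/20 = 336/5 kN
  M_B = -w₀L²/20 = -12·16²/20 = -768/5 kN·m
Load 3 — point force P=11 kN at a=4 m (b=L-a=12):
  R_A = Pb²(3a+b)/L³ = 11·12²·(3·4+12)/16³ = 297/32 kN
  M_A = Pab²/L² = 11·4·12²/16² = 99/4 kN·m
  R_B = Pa²(a+3b)/L³ = 11·4²·(4+3·12)/16³ = 55/32 kN
  M_B = -Pa²b/L² = -11·4²·12/16² = -33/4 kN·m
Superposition: R_A = 31833/800 kN, M_A = 13323/100 kN·m, R_B = 53767/800 kN, M_B = -15957/100 kN·m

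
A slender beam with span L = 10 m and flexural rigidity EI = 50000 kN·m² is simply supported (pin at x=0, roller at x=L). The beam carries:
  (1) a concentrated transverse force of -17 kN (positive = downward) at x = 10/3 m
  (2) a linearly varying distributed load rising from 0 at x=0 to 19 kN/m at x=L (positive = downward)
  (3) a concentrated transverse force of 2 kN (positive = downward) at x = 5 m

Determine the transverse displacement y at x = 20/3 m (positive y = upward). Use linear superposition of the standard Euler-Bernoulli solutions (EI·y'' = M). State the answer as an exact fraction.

Load 1 — point force P=-17 kN at a=10/3 m (b=L-a=20/3):
  y_1 = -Pa(L-x)(2Lx-a²-x²)/(6LEI)  [x>a] = -(-17)·(10/3)·(10-(20/3))·(2·10·(20/3)-(10/3)²-(20/3)²)/(6·10·50000) = 119/24300 m
Load 2 — triangular load w₀=19 kN/m (0→w₀ over full span):
  y_2 = -w₀x(7L⁴-10L²x²+3x⁴)/(360LEI) = -19·(20/3)·(7·10⁴-10·10²·(20/3)²+3·(20/3)⁴)/(360·10·50000) = -323/14580 m
Load 3 — point force P=2 kN at a=5 m (b=L-a=5):
  y_3 = -Pa(L-x)(2Lx-a²-x²)/(6LEI)  [x>a] = -2·5·(10-(20/3))·(2·10·(20/3)-5²-(20/3)²)/(6·10·50000) = -23/32400 m
Superposition: y = Σ y_i = -5239/291600 m ≈ -0.017966 m

y(20/3) = -5239/291600 m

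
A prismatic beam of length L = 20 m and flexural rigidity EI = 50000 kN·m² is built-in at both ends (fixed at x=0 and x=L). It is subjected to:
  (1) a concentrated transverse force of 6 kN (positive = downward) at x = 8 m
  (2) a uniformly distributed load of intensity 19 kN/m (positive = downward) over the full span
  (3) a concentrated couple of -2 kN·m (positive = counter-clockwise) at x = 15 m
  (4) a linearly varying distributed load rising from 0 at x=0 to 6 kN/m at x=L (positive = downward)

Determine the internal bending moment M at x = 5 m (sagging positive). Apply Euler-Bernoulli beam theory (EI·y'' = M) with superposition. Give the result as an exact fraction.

Load 1 — point force P=6 kN at a=8 m (b=L-a=12):
  M_1 = Pb²(3a+b)x/L³ - Pab²/L²  [x≤a] = 6·12²·(3·8+12)·5/20³ - 6·8·12²/20² = 54/25 kN·m
Load 2 — uniform load w=19 kN/m over full span:
  M_2 = wLx/2 - wL²/12 - wx²/2 = 19·20·5/2 - 19·20²/12 - 19·5²/2 = 475/6 kN·m
Load 3 — applied couple M₀=-2 kN·m at a=15 m (b=L-a=5):
  M_3 = R_Ax - M_A  [x≤a] with R_A=-9/80, M_A=-5/8 = (-9/80)·5 - (-5/8) = 1/16 kN·m
Load 4 — triangular load w₀=6 kN/m (0→w₀ over full span):
  M_4 = 3w₀Lx/20 - w₀L²/30 - w₀x³/(6L) = 3·6·20·5/20 - 6·20²/30 - 6·5³/(6·20) = 15/4 kN·m
Superposition: M = Σ M_i = 102167/1200 kN·m ≈ 85.139167 kN·m

M(5) = 102167/1200 kN·m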